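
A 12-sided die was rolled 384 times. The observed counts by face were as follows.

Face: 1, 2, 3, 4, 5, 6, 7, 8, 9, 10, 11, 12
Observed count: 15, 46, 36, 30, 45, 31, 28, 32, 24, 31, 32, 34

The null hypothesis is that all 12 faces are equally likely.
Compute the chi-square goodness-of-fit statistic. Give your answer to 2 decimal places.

Under H₀ each category has probability 1/12, so each expected count is 384/12 = 32.
cat         O        E   (O−E)²/E
1          15       32      9.031
2          46       32      6.125
3          36       32      0.500
4          30       32      0.125
5          45       32      5.281
6          31       32      0.031
7          28       32      0.500
8          32       32      0.000
9          24       32      2.000
10         31       32      0.031
11         32       32      0.000
12         34       32      0.125
Sum = 23.75

23.75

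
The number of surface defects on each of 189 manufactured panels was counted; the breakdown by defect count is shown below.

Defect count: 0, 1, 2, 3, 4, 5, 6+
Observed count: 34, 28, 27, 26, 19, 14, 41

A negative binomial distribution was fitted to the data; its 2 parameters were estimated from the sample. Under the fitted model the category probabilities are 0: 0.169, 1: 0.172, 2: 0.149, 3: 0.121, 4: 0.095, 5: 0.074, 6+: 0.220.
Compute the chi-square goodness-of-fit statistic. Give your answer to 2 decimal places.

Expected counts E_i = n·p_i: 189×0.169 = 31.941, 189×0.172 = 32.508, 189×0.149 = 28.161, 189×0.121 = 22.869, 189×0.095 = 17.955, 189×0.074 = 13.986, 189×0.220 = 41.58.
χ² = (34−31.941)²/31.941 + (28−32.508)²/32.508 + (27−28.161)²/28.161 + (26−22.869)²/22.869 + (19−17.955)²/17.955 + (14−13.986)²/13.986 + (41−41.58)²/41.58
   = 0.133 + 0.625 + 0.048 + 0.429 + 0.061 + 0.000 + 0.008
Sum = 1.30

1.30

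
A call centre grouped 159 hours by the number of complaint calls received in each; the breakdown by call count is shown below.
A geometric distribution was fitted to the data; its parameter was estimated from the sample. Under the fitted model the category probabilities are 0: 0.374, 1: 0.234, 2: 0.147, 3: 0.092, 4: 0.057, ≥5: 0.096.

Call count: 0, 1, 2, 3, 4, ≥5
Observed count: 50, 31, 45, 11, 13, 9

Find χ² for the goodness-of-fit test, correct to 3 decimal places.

27.734

Expected counts E_i = n·p_i: 159×0.374 = 59.466, 159×0.234 = 37.206, 159×0.147 = 23.373, 159×0.092 = 14.628, 159×0.057 = 9.063, 159×0.096 = 15.264.
cat         O        E   (O−E)²/E
0          50   59.466     1.5068
1          31   37.206     1.0352
2          45   23.373    20.0114
3          11   14.628     0.8998
4          13    9.063     1.7102
≥5          9   15.264     2.5706
Sum = 27.734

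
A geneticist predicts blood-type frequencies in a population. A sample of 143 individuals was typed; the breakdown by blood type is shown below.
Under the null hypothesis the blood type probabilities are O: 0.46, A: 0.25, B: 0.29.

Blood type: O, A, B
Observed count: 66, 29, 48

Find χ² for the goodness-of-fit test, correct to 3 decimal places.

2.303

Expected counts E_i = n·p_i: 143×0.46 = 65.78, 143×0.25 = 35.75, 143×0.29 = 41.47.
χ² = (66−65.78)²/65.78 + (29−35.75)²/35.75 + (48−41.47)²/41.47
   = 0.0007 + 1.2745 + 1.0282
Sum = 2.303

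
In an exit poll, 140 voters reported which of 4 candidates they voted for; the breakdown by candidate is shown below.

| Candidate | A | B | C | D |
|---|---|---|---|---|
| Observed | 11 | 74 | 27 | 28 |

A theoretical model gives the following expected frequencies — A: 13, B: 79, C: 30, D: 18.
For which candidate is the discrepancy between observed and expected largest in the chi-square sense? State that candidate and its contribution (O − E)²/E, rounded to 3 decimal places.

cat         O        E   (O−E)²/E
A          11       13     0.3077
B          74       79     0.3165
C          27       30     0.3000
D          28       18     5.5556
The largest term is for D: 5.556.

D, 5.556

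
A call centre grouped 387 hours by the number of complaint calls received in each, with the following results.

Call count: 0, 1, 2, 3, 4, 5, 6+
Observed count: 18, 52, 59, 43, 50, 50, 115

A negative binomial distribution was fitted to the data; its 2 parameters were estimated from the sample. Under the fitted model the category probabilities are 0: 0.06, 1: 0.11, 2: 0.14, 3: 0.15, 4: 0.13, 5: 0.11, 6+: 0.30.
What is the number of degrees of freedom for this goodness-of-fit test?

4

There are k = 7 categories and 2 parameters estimated from the data, so df = 7 − 1 − 2 = 4.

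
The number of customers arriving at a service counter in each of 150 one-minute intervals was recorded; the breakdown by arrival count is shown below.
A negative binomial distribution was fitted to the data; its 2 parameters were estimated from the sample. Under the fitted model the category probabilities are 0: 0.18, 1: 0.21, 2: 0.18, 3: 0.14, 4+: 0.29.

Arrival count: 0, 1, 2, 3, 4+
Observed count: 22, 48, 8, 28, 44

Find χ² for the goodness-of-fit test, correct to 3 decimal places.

25.278

Expected counts E_i = n·p_i: 150×0.18 = 27, 150×0.21 = 31.5, 150×0.18 = 27, 150×0.14 = 21, 150×0.29 = 43.5.
χ² = (22−27)²/27 + (48−31.5)²/31.5 + (8−27)²/27 + (28−21)²/21 + (44−43.5)²/43.5
   = 0.9259 + 8.6429 + 13.3704 + 2.3333 + 0.0057
Sum = 25.278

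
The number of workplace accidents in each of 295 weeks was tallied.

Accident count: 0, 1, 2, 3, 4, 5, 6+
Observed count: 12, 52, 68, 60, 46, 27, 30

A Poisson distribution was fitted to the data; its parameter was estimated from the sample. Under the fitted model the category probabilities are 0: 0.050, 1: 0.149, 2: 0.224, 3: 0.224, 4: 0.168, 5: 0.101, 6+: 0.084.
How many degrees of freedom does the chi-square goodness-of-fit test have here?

There are k = 7 categories and 1 parameter estimated from the data, so df = 7 − 1 − 1 = 5.

5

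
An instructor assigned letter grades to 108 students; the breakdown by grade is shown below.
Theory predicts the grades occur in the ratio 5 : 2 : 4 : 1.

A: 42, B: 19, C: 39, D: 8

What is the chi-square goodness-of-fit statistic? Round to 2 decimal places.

Ratio total = 12. Expected counts: 108×5/12 = 45, 108×2/12 = 18, 108×4/12 = 36, 108×1/12 = 9.
χ² = (42−45)²/45 + (19−18)²/18 + (39−36)²/36 + (8−9)²/9
   = 0.200 + 0.056 + 0.250 + 0.111
Sum = 0.62

0.62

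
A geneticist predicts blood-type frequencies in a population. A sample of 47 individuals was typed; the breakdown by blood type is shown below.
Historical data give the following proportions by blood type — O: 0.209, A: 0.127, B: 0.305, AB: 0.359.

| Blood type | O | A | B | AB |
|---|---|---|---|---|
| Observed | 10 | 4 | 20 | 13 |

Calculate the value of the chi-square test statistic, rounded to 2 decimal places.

Expected counts E_i = n·p_i: 47×0.209 = 9.823, 47×0.127 = 5.969, 47×0.305 = 14.335, 47×0.359 = 16.873.
cat         O        E   (O−E)²/E
O          10    9.823      0.003
A           4    5.969      0.650
B          20   14.335      2.239
AB         13   16.873      0.889
Sum = 3.78

3.78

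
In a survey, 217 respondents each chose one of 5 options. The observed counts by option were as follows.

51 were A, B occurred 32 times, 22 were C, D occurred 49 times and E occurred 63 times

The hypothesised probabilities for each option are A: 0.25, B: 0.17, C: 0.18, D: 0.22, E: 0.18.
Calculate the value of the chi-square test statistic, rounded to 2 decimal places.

Expected counts E_i = n·p_i: 217×0.25 = 54.25, 217×0.17 = 36.89, 217×0.18 = 39.06, 217×0.22 = 47.74, 217×0.18 = 39.06.
χ² = (51−54.25)²/54.25 + (32−36.89)²/36.89 + (22−39.06)²/39.06 + (49−47.74)²/47.74 + (63−39.06)²/39.06
   = 0.195 + 0.648 + 7.451 + 0.033 + 14.673
Sum = 23.00

23.00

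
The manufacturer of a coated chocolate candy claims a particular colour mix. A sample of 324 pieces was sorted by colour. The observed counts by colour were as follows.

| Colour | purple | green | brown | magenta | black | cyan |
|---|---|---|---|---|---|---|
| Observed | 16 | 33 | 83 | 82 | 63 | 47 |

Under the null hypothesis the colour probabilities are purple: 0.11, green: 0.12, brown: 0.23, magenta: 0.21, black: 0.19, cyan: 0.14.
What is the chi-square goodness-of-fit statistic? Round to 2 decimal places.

15.63

Expected counts E_i = n·p_i: 324×0.11 = 35.64, 324×0.12 = 38.88, 324×0.23 = 74.52, 324×0.21 = 68.04, 324×0.19 = 61.56, 324×0.14 = 45.36.
purple: (16 − 35.64)²/35.64 = 385.7296/35.64 = 10.823
green: (33 − 38.88)²/38.88 = 34.5744/38.88 = 0.889
brown: (83 − 74.52)²/74.52 = 71.9104/74.52 = 0.965
magenta: (82 − 68.04)²/68.04 = 194.8816/68.04 = 2.864
black: (63 − 61.56)²/61.56 = 2.0736/61.56 = 0.034
cyan: (47 − 45.36)²/45.36 = 2.6896/45.36 = 0.059
Sum = 15.63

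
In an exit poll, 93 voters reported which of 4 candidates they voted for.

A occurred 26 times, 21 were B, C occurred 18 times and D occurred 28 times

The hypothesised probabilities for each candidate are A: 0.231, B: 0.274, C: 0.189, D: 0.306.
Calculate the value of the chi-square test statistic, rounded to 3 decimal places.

1.756

Expected counts E_i = n·p_i: 93×0.231 = 21.483, 93×0.274 = 25.482, 93×0.189 = 17.577, 93×0.306 = 28.458.
A: (26 − 21.483)²/21.483 = 20.403289/21.483 = 0.9497
B: (21 − 25.482)²/25.482 = 20.088324/25.482 = 0.7883
C: (18 − 17.577)²/17.577 = 0.178929/17.577 = 0.0102
D: (28 − 28.458)²/28.458 = 0.209764/28.458 = 0.0074
Sum = 1.756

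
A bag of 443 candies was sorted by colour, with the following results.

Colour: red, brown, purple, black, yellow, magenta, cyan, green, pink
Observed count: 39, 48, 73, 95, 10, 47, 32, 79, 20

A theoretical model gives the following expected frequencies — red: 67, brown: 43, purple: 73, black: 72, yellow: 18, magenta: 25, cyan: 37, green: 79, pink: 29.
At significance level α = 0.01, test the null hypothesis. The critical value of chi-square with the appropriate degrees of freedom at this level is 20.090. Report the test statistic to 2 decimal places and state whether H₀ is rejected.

46.01; reject

cat          O        E   (O−E)²/E
red         39       67     11.701
brown       48       43      0.581
purple      73       73      0.000
black       95       72      7.347
yellow      10       18      3.556
magenta     47       25     19.360
cyan        32       37      0.676
green       79       79      0.000
pink        20       29      2.793
Sum = 46.01
df = 8. Since 46.01 > 20.090, we reject H₀.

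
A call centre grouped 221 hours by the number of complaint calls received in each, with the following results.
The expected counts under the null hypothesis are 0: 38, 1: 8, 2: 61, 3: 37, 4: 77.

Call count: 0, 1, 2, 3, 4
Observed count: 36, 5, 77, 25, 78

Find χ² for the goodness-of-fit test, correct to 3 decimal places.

9.332

χ² = (36−38)²/38 + (5−8)²/8 + (77−61)²/61 + (25−37)²/37 + (78−77)²/77
   = 0.1053 + 1.1250 + 4.1967 + 3.8919 + 0.0130
Sum = 9.332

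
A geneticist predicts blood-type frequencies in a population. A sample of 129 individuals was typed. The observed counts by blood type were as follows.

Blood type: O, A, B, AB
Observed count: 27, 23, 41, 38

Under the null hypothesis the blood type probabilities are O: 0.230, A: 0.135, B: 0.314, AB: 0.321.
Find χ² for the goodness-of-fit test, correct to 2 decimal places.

2.32

Expected counts E_i = n·p_i: 129×0.230 = 29.67, 129×0.135 = 17.415, 129×0.314 = 40.506, 129×0.321 = 41.409.
cat         O        E   (O−E)²/E
O          27    29.67      0.240
A          23   17.415      1.791
B          41   40.506      0.006
AB         38   41.409      0.281
Sum = 2.32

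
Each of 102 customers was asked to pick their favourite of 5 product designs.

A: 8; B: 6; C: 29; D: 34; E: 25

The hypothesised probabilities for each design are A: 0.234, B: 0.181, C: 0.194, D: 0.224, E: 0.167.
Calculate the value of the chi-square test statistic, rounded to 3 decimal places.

Expected counts E_i = n·p_i: 102×0.234 = 23.868, 102×0.181 = 18.462, 102×0.194 = 19.788, 102×0.224 = 22.848, 102×0.167 = 17.034.
cat         O        E   (O−E)²/E
A           8   23.868    10.5494
B           6   18.462     8.4120
C          29   19.788     4.2885
D          34   22.848     5.4432
E          25   17.034     3.7253
Sum = 32.418

32.418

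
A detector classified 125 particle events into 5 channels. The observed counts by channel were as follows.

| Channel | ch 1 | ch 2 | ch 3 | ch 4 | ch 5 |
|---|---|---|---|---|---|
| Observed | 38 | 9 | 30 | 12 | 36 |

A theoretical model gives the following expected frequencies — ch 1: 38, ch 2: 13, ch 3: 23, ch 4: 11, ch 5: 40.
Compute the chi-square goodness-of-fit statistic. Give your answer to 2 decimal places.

χ² = (38−38)²/38 + (9−13)²/13 + (30−23)²/23 + (12−11)²/11 + (36−40)²/40
   = 0.000 + 1.231 + 2.130 + 0.091 + 0.400
Sum = 3.85

3.85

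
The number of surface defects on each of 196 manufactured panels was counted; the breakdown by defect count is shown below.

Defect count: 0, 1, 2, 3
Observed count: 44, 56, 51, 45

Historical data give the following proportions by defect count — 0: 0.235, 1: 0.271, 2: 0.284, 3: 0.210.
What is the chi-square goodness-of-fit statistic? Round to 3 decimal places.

Expected counts E_i = n·p_i: 196×0.235 = 46.06, 196×0.271 = 53.116, 196×0.284 = 55.664, 196×0.210 = 41.16.
0: (44 − 46.06)²/46.06 = 4.2436/46.06 = 0.0921
1: (56 − 53.116)²/53.116 = 8.317456/53.116 = 0.1566
2: (51 − 55.664)²/55.664 = 21.752896/55.664 = 0.3908
3: (45 − 41.16)²/41.16 = 14.7456/41.16 = 0.3583
Sum = 0.998

0.998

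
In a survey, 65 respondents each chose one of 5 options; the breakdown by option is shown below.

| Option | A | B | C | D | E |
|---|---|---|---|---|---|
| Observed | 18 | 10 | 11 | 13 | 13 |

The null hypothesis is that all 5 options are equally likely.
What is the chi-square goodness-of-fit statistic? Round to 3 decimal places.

Under H₀ each category has probability 1/5, so each expected count is 65/5 = 13.
cat         O        E   (O−E)²/E
A          18       13     1.9231
B          10       13     0.6923
C          11       13     0.3077
D          13       13     0.0000
E          13       13     0.0000
Sum = 2.923

2.923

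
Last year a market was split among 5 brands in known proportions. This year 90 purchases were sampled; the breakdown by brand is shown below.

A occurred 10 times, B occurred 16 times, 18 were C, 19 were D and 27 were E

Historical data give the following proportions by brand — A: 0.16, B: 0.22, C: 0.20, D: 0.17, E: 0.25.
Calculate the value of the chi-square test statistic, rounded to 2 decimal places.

3.87

Expected counts E_i = n·p_i: 90×0.16 = 14.4, 90×0.22 = 19.8, 90×0.20 = 18, 90×0.17 = 15.3, 90×0.25 = 22.5.
A: (10 − 14.4)²/14.4 = 19.36/14.4 = 1.344
B: (16 − 19.8)²/19.8 = 14.44/19.8 = 0.729
C: (18 − 18)²/18 = 0/18 = 0.000
D: (19 − 15.3)²/15.3 = 13.69/15.3 = 0.895
E: (27 − 22.5)²/22.5 = 20.25/22.5 = 0.900
Sum = 3.87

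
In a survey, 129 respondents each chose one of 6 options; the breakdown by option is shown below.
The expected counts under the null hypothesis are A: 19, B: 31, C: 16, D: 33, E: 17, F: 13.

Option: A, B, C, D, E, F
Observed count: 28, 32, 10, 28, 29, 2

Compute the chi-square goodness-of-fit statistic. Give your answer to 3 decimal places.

25.081

cat         O        E   (O−E)²/E
A          28       19     4.2632
B          32       31     0.0323
C          10       16     2.2500
D          28       33     0.7576
E          29       17     8.4706
F           2       13     9.3077
Sum = 25.081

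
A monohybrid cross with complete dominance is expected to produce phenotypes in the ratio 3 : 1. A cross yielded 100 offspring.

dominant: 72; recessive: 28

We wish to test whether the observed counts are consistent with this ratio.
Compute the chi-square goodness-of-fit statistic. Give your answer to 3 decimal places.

Ratio total = 4. Expected counts: 100×3/4 = 75, 100×1/4 = 25.
χ² = (72−75)²/75 + (28−25)²/25
   = 0.1200 + 0.3600
Sum = 0.480

0.480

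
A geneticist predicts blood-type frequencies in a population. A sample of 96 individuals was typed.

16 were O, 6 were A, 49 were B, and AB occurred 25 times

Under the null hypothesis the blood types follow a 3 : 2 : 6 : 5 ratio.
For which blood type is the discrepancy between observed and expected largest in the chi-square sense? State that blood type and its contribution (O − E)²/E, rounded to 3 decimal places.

B, 4.694

Ratio total = 16. Expected counts: 96×3/16 = 18, 96×2/16 = 12, 96×6/16 = 36, 96×5/16 = 30.
O: (16 − 18)²/18 = 4/18 = 0.2222
A: (6 − 12)²/12 = 36/12 = 3.0000
B: (49 − 36)²/36 = 169/36 = 4.6944
AB: (25 − 30)²/30 = 25/30 = 0.8333
The largest term is for B: 4.694.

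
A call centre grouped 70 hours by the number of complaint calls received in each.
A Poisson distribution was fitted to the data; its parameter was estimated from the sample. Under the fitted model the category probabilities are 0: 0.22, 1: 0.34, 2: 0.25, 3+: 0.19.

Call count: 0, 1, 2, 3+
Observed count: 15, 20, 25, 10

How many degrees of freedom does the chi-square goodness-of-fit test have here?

2

There are k = 4 categories and 1 parameter estimated from the data, so df = 4 − 1 − 1 = 2.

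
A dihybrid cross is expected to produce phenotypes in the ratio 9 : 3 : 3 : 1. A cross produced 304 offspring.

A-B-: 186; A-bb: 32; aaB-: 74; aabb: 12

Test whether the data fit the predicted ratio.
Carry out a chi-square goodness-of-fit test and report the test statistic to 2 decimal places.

19.93

Ratio total = 16. Expected counts: 304×9/16 = 171, 304×3/16 = 57, 304×3/16 = 57, 304×1/16 = 19.
A-B-: (186 − 171)²/171 = 225/171 = 1.316
A-bb: (32 − 57)²/57 = 625/57 = 10.965
aaB-: (74 − 57)²/57 = 289/57 = 5.070
aabb: (12 − 19)²/19 = 49/19 = 2.579
Sum = 19.93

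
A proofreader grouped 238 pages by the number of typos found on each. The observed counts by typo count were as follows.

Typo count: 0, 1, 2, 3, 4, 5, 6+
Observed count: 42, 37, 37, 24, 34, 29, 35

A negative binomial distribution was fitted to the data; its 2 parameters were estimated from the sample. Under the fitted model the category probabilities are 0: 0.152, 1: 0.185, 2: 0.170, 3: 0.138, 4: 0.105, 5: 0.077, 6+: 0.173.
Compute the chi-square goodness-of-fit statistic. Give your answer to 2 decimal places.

15.13

Expected counts E_i = n·p_i: 238×0.152 = 36.176, 238×0.185 = 44.03, 238×0.170 = 40.46, 238×0.138 = 32.844, 238×0.105 = 24.99, 238×0.077 = 18.326, 238×0.173 = 41.174.
cat         O        E   (O−E)²/E
0          42   36.176      0.938
1          37    44.03      1.122
2          37    40.46      0.296
3          24   32.844      2.381
4          34    24.99      3.249
5          29   18.326      6.217
6+         35   41.174      0.926
Sum = 15.13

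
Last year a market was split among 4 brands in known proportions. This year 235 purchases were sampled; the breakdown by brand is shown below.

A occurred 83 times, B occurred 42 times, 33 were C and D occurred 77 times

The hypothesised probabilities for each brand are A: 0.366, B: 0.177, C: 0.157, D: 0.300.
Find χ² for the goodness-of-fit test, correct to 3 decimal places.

Expected counts E_i = n·p_i: 235×0.366 = 86.01, 235×0.177 = 41.595, 235×0.157 = 36.895, 235×0.300 = 70.5.
A: (83 − 86.01)²/86.01 = 9.0601/86.01 = 0.1053
B: (42 − 41.595)²/41.595 = 0.164025/41.595 = 0.0039
C: (33 − 36.895)²/36.895 = 15.171025/36.895 = 0.4112
D: (77 − 70.5)²/70.5 = 42.25/70.5 = 0.5993
Sum = 1.120

1.120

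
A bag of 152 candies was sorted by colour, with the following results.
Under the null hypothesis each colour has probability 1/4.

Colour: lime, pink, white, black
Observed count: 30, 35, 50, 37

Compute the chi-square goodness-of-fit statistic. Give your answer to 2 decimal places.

5.74

Under H₀ each category has probability 1/4, so each expected count is 152/4 = 38.
χ² = (30−38)²/38 + (35−38)²/38 + (50−38)²/38 + (37−38)²/38
   = 1.684 + 0.237 + 3.789 + 0.026
Sum = 5.74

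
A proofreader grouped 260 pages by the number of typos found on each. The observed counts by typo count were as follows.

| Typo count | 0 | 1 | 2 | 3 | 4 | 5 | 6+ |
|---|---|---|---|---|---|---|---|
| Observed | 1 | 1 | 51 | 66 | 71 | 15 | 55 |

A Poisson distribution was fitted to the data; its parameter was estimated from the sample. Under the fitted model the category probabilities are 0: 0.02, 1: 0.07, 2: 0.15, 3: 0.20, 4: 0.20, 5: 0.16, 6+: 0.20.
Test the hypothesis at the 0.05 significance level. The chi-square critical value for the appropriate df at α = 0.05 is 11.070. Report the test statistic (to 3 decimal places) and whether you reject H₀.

51.233; reject

Expected counts E_i = n·p_i: 260×0.02 = 5.2, 260×0.07 = 18.2, 260×0.15 = 39, 260×0.20 = 52, 260×0.20 = 52, 260×0.16 = 41.6, 260×0.20 = 52.
cat         O        E   (O−E)²/E
0           1      5.2     3.3923
1           1     18.2    16.2549
2          51       39     3.6923
3          66       52     3.7692
4          71       52     6.9423
5          15     41.6    17.0087
6+         55       52     0.1731
Sum = 51.233
df = 5. Since 51.233 > 11.070, we reject H₀.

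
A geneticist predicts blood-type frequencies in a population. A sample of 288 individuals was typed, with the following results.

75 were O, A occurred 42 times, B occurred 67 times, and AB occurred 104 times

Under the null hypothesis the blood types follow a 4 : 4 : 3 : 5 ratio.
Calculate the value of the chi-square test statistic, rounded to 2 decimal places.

Ratio total = 16. Expected counts: 288×4/16 = 72, 288×4/16 = 72, 288×3/16 = 54, 288×5/16 = 90.
cat         O        E   (O−E)²/E
O          75       72      0.125
A          42       72     12.500
B          67       54      3.130
AB        104       90      2.178
Sum = 17.93

17.93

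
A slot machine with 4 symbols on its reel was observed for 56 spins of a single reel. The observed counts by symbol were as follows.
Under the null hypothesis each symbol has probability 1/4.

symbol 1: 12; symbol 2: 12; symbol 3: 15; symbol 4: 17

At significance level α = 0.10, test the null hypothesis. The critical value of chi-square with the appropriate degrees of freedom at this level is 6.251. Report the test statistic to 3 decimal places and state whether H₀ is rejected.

1.286; do not reject

Under H₀ each category has probability 1/4, so each expected count is 56/4 = 14.
symbol 1: (12 − 14)²/14 = 4/14 = 0.2857
symbol 2: (12 − 14)²/14 = 4/14 = 0.2857
symbol 3: (15 − 14)²/14 = 1/14 = 0.0714
symbol 4: (17 − 14)²/14 = 9/14 = 0.6429
Sum = 1.286
df = 3. Since 1.286 < 6.251, we do not reject H₀.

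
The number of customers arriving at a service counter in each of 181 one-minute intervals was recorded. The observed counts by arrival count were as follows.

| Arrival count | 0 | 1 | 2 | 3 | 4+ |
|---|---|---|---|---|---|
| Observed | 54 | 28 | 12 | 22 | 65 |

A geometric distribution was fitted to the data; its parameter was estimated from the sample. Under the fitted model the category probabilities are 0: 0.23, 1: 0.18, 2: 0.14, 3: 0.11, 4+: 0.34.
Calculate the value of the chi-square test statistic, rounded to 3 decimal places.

Expected counts E_i = n·p_i: 181×0.23 = 41.63, 181×0.18 = 32.58, 181×0.14 = 25.34, 181×0.11 = 19.91, 181×0.34 = 61.54.
χ² = (54−41.63)²/41.63 + (28−32.58)²/32.58 + (12−25.34)²/25.34 + (22−19.91)²/19.91 + (65−61.54)²/61.54
   = 3.6756 + 0.6438 + 7.0227 + 0.2194 + 0.1945
Sum = 11.756

11.756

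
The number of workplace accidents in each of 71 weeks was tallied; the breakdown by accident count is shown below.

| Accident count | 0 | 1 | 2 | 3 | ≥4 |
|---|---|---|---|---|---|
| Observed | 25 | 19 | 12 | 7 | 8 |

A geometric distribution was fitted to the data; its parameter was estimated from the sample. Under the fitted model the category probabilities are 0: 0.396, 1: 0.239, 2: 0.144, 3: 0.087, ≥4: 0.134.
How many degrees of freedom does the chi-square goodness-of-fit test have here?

There are k = 5 categories and 1 parameter estimated from the data, so df = 5 − 1 − 1 = 3.

3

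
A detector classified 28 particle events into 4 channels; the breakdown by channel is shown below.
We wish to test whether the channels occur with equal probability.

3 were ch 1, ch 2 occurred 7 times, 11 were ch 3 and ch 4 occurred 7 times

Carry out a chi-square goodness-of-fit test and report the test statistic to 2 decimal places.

4.57

Under H₀ each category has probability 1/4, so each expected count is 28/4 = 7.
χ² = (3−7)²/7 + (7−7)²/7 + (11−7)²/7 + (7−7)²/7
   = 2.286 + 0.000 + 2.286 + 0.000
Sum = 4.57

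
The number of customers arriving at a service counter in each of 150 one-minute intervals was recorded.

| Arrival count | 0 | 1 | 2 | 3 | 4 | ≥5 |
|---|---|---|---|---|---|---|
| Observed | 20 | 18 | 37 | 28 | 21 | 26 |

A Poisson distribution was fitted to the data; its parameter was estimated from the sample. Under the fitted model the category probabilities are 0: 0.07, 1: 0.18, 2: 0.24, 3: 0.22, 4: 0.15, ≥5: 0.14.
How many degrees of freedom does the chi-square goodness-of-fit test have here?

4

There are k = 6 categories and 1 parameter estimated from the data, so df = 6 − 1 − 1 = 4.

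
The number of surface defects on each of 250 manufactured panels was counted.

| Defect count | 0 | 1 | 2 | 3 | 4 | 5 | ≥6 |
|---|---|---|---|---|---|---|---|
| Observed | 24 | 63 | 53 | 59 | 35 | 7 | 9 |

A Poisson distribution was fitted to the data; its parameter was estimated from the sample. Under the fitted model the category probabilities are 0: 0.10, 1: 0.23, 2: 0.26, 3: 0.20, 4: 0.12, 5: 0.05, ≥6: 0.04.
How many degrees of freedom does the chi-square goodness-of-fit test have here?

5

There are k = 7 categories and 1 parameter estimated from the data, so df = 7 − 1 − 1 = 5.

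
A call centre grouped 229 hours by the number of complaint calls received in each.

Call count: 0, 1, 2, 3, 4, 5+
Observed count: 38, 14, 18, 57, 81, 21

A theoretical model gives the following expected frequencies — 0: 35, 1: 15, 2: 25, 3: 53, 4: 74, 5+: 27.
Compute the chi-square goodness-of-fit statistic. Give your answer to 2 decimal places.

4.58

0: (38 − 35)²/35 = 9/35 = 0.257
1: (14 − 15)²/15 = 1/15 = 0.067
2: (18 − 25)²/25 = 49/25 = 1.960
3: (57 − 53)²/53 = 16/53 = 0.302
4: (81 − 74)²/74 = 49/74 = 0.662
5+: (21 − 27)²/27 = 36/27 = 1.333
Sum = 4.58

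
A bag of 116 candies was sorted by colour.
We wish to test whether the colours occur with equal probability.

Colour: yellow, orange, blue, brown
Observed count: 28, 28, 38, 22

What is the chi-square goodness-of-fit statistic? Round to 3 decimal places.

4.552

Expected count for each of the 4 categories: 116/4 = 29.
cat         O        E   (O−E)²/E
yellow     28       29     0.0345
orange     28       29     0.0345
blue       38       29     2.7931
brown      22       29     1.6897
Sum = 4.552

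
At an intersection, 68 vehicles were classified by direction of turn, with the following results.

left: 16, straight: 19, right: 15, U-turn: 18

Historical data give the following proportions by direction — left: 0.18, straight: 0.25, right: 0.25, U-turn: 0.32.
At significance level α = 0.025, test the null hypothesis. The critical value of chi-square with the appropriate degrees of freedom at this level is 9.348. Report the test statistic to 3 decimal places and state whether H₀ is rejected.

2.275; do not reject

Expected counts E_i = n·p_i: 68×0.18 = 12.24, 68×0.25 = 17, 68×0.25 = 17, 68×0.32 = 21.76.
left: (16 − 12.24)²/12.24 = 14.1376/12.24 = 1.1550
straight: (19 − 17)²/17 = 4/17 = 0.2353
right: (15 − 17)²/17 = 4/17 = 0.2353
U-turn: (18 − 21.76)²/21.76 = 14.1376/21.76 = 0.6497
Sum = 2.275
df = 3. Since 2.275 < 9.348, we do not reject H₀.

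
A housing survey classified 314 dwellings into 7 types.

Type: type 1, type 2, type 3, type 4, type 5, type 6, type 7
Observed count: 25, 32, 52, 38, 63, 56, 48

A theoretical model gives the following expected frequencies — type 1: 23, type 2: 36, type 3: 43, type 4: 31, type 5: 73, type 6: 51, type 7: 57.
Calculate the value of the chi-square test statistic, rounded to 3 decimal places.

χ² = (25−23)²/23 + (32−36)²/36 + (52−43)²/43 + (38−31)²/31 + (63−73)²/73 + (56−51)²/51 + (48−57)²/57
   = 0.1739 + 0.4444 + 1.8837 + 1.5806 + 1.3699 + 0.4902 + 1.4211
Sum = 7.364

7.364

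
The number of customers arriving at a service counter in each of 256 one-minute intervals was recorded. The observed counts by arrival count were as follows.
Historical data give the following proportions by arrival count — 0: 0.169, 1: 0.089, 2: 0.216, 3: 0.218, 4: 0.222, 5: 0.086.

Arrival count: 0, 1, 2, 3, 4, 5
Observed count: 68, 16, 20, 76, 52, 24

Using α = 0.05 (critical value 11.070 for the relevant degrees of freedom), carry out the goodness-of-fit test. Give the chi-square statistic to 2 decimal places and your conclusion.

Expected counts E_i = n·p_i: 256×0.169 = 43.264, 256×0.089 = 22.784, 256×0.216 = 55.296, 256×0.218 = 55.808, 256×0.222 = 56.832, 256×0.086 = 22.016.
χ² = (68−43.264)²/43.264 + (16−22.784)²/22.784 + (20−55.296)²/55.296 + (76−55.808)²/55.808 + (52−56.832)²/56.832 + (24−22.016)²/22.016
   = 14.143 + 2.020 + 22.530 + 7.306 + 0.411 + 0.179
Sum = 46.59
df = 5. Since 46.59 > 11.070, we reject H₀.

46.59; reject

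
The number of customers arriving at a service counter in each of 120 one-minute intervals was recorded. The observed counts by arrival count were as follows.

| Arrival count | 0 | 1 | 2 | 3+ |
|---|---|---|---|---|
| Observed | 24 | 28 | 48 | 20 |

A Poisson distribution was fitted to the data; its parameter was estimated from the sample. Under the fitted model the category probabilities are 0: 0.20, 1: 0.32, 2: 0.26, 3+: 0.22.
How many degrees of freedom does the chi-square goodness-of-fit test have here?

2

There are k = 4 categories and 1 parameter estimated from the data, so df = 4 − 1 − 1 = 2.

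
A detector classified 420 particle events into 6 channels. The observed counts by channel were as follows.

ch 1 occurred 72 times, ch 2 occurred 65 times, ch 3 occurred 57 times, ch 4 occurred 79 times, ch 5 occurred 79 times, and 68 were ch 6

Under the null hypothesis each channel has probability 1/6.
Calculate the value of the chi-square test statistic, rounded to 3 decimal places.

5.200

Expected count for each of the 6 categories: 420/6 = 70.
cat         O        E   (O−E)²/E
ch 1       72       70     0.0571
ch 2       65       70     0.3571
ch 3       57       70     2.4143
ch 4       79       70     1.1571
ch 5       79       70     1.1571
ch 6       68       70     0.0571
Sum = 5.200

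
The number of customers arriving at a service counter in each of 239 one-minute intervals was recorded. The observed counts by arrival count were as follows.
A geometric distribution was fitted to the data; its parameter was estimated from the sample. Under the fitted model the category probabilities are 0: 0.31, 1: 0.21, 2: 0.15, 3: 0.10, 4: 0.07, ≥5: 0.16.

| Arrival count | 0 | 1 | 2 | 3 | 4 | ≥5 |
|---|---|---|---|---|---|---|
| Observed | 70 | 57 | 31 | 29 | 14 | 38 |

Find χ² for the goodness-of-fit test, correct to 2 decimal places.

Expected counts E_i = n·p_i: 239×0.31 = 74.09, 239×0.21 = 50.19, 239×0.15 = 35.85, 239×0.10 = 23.9, 239×0.07 = 16.73, 239×0.16 = 38.24.
0: (70 − 74.09)²/74.09 = 16.7281/74.09 = 0.226
1: (57 − 50.19)²/50.19 = 46.3761/50.19 = 0.924
2: (31 − 35.85)²/35.85 = 23.5225/35.85 = 0.656
3: (29 − 23.9)²/23.9 = 26.01/23.9 = 1.088
4: (14 − 16.73)²/16.73 = 7.4529/16.73 = 0.445
≥5: (38 − 38.24)²/38.24 = 0.0576/38.24 = 0.002
Sum = 3.34

3.34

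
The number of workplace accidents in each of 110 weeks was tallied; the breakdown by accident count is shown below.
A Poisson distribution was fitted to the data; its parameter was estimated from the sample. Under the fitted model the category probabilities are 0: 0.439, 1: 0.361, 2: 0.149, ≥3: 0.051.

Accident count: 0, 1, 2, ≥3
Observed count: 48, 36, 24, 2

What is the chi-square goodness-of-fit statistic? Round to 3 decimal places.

Expected counts E_i = n·p_i: 110×0.439 = 48.29, 110×0.361 = 39.71, 110×0.149 = 16.39, 110×0.051 = 5.61.
0: (48 − 48.29)²/48.29 = 0.0841/48.29 = 0.0017
1: (36 − 39.71)²/39.71 = 13.7641/39.71 = 0.3466
2: (24 − 16.39)²/16.39 = 57.9121/16.39 = 3.5334
≥3: (2 − 5.61)²/5.61 = 13.0321/5.61 = 2.3230
Sum = 6.205

6.205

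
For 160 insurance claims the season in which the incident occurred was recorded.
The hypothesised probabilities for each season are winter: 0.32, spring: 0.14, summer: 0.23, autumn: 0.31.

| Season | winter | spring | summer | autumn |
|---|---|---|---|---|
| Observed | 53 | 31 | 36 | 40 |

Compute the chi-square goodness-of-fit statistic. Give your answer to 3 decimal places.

5.241

Expected counts E_i = n·p_i: 160×0.32 = 51.2, 160×0.14 = 22.4, 160×0.23 = 36.8, 160×0.31 = 49.6.
winter: (53 − 51.2)²/51.2 = 3.24/51.2 = 0.0633
spring: (31 − 22.4)²/22.4 = 73.96/22.4 = 3.3018
summer: (36 − 36.8)²/36.8 = 0.64/36.8 = 0.0174
autumn: (40 − 49.6)²/49.6 = 92.16/49.6 = 1.8581
Sum = 5.241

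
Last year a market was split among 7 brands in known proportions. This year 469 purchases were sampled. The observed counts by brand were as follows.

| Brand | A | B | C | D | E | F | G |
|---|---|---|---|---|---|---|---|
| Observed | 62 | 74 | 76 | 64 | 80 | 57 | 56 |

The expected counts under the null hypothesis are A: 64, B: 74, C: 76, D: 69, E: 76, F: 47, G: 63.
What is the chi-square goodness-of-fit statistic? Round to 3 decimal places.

3.541

χ² = (62−64)²/64 + (74−74)²/74 + (76−76)²/76 + (64−69)²/69 + (80−76)²/76 + (57−47)²/47 + (56−63)²/63
   = 0.0625 + 0.0000 + 0.0000 + 0.3623 + 0.2105 + 2.1277 + 0.7778
Sum = 3.541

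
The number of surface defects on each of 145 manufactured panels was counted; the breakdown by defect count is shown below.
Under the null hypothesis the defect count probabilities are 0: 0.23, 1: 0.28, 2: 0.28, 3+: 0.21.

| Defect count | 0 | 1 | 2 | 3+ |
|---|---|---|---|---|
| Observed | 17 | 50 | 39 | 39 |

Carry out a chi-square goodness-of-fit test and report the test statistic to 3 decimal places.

Expected counts E_i = n·p_i: 145×0.23 = 33.35, 145×0.28 = 40.6, 145×0.28 = 40.6, 145×0.21 = 30.45.
0: (17 − 33.35)²/33.35 = 267.3225/33.35 = 8.0157
1: (50 − 40.6)²/40.6 = 88.36/40.6 = 2.1764
2: (39 − 40.6)²/40.6 = 2.56/40.6 = 0.0631
3+: (39 − 30.45)²/30.45 = 73.1025/30.45 = 2.4007
Sum = 12.656

12.656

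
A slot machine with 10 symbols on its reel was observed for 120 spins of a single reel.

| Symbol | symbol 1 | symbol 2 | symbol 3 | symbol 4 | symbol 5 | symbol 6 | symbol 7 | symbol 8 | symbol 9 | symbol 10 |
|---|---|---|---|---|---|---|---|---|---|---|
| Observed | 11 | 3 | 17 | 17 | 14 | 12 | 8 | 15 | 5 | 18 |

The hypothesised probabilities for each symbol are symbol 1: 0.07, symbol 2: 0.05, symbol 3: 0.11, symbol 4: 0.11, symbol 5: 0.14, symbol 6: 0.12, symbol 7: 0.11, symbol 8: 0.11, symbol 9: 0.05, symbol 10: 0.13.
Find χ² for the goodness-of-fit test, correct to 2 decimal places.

8.19

Expected counts E_i = n·p_i: 120×0.07 = 8.4, 120×0.05 = 6, 120×0.11 = 13.2, 120×0.11 = 13.2, 120×0.14 = 16.8, 120×0.12 = 14.4, 120×0.11 = 13.2, 120×0.11 = 13.2, 120×0.05 = 6, 120×0.13 = 15.6.
χ² = (11−8.4)²/8.4 + (3−6)²/6 + (17−13.2)²/13.2 + (17−13.2)²/13.2 + (14−16.8)²/16.8 + (12−14.4)²/14.4 + (8−13.2)²/13.2 + (15−13.2)²/13.2 + (5−6)²/6 + (18−15.6)²/15.6
   = 0.805 + 1.500 + 1.094 + 1.094 + 0.467 + 0.400 + 2.048 + 0.245 + 0.167 + 0.369
Sum = 8.19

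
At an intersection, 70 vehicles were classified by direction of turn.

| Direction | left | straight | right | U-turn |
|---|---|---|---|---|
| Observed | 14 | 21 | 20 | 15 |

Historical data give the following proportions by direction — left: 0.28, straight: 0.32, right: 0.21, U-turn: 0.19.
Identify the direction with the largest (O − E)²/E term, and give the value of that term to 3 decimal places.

right, 1.911

Expected counts E_i = n·p_i: 70×0.28 = 19.6, 70×0.32 = 22.4, 70×0.21 = 14.7, 70×0.19 = 13.3.
χ² = (14−19.6)²/19.6 + (21−22.4)²/22.4 + (20−14.7)²/14.7 + (15−13.3)²/13.3
   = 1.6000 + 0.0875 + 1.9109 + 0.2173
The largest term is for right: 1.911.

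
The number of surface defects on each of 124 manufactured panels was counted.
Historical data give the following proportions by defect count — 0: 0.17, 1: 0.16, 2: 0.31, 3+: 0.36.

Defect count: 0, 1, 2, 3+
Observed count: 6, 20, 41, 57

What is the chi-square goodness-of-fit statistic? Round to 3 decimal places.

14.382

Expected counts E_i = n·p_i: 124×0.17 = 21.08, 124×0.16 = 19.84, 124×0.31 = 38.44, 124×0.36 = 44.64.
χ² = (6−21.08)²/21.08 + (20−19.84)²/19.84 + (41−38.44)²/38.44 + (57−44.64)²/44.64
   = 10.7878 + 0.0013 + 0.1705 + 3.4223
Sum = 14.382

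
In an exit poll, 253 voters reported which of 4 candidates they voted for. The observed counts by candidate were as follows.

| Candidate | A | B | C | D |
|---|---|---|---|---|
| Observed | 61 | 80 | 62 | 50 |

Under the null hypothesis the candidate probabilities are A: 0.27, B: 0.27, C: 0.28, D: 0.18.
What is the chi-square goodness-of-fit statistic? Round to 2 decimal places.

Expected counts E_i = n·p_i: 253×0.27 = 68.31, 253×0.27 = 68.31, 253×0.28 = 70.84, 253×0.18 = 45.54.
A: (61 − 68.31)²/68.31 = 53.4361/68.31 = 0.782
B: (80 − 68.31)²/68.31 = 136.6561/68.31 = 2.001
C: (62 − 70.84)²/70.84 = 78.1456/70.84 = 1.103
D: (50 − 45.54)²/45.54 = 19.8916/45.54 = 0.437
Sum = 4.32

4.32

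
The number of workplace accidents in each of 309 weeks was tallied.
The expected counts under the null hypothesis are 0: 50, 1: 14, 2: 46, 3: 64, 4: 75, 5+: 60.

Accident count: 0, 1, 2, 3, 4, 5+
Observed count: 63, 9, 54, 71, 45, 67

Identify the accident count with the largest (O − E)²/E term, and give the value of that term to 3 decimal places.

4, 12.000

cat         O        E   (O−E)²/E
0          63       50     3.3800
1           9       14     1.7857
2          54       46     1.3913
3          71       64     0.7656
4          45       75    12.0000
5+         67       60     0.8167
The largest term is for 4: 12.000.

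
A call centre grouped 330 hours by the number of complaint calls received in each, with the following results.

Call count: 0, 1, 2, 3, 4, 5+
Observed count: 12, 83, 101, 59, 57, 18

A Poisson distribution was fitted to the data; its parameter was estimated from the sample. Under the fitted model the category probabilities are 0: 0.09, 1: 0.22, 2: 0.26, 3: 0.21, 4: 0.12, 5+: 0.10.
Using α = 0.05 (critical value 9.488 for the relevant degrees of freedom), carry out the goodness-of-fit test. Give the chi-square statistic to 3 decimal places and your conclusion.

Expected counts E_i = n·p_i: 330×0.09 = 29.7, 330×0.22 = 72.6, 330×0.26 = 85.8, 330×0.21 = 69.3, 330×0.12 = 39.6, 330×0.10 = 33.
cat         O        E   (O−E)²/E
0          12     29.7    10.5485
1          83     72.6     1.4898
2         101     85.8     2.6928
3          59     69.3     1.5309
4          57     39.6     7.6455
5+         18       33     6.8182
Sum = 30.726
df = 4. Since 30.726 > 9.488, we reject H₀.

30.726; reject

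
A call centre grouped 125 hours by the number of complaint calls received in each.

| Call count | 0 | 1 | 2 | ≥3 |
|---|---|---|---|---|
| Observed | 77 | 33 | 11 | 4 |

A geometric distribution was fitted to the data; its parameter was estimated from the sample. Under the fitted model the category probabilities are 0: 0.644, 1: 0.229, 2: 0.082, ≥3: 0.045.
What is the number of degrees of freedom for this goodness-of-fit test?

2

There are k = 4 categories and 1 parameter estimated from the data, so df = 4 − 1 − 1 = 2.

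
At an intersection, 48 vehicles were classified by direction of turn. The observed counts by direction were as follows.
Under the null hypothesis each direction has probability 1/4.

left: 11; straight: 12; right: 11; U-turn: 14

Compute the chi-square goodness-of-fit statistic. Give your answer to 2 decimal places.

Expected count for each of the 4 categories: 48/4 = 12.
χ² = (11−12)²/12 + (12−12)²/12 + (11−12)²/12 + (14−12)²/12
   = 0.083 + 0.000 + 0.083 + 0.333
Sum = 0.50

0.50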